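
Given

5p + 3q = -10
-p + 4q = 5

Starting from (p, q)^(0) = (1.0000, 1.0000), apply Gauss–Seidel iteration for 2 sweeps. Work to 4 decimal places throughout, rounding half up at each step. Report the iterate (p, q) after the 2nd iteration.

(-2.3600, 0.6600)

Iteration 1:
  p = (-10 - (3)·1.0000) / (5) = -2.6000
  q = (5 - (-1)·-2.6000) / (4) = 0.6000
Iteration 2:
  p = (-10 - (3)·0.6000) / (5) = -2.3600
  q = (5 - (-1)·-2.3600) / (4) = 0.6600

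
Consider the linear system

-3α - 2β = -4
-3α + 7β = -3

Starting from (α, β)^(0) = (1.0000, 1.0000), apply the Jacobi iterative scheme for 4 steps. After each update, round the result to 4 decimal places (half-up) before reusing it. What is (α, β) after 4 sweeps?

(1.2381, 0.1836)

Iteration 1:
  α = (-4 - (-2)·1.0000) / (-3) = 0.6667
  β = (-3 - (-3)·1.0000) / (7) = 0.0000
Iteration 2:
  α = (-4 - (-2)·0.0000) / (-3) = 1.3333
  β = (-3 - (-3)·0.6667) / (7) = -0.1428
Iteration 3:
  α = (-4 - (-2)·-0.1428) / (-3) = 1.4285
  β = (-3 - (-3)·1.3333) / (7) = 0.1428
Iteration 4:
  α = (-4 - (-2)·0.1428) / (-3) = 1.2381
  β = (-3 - (-3)·1.4285) / (7) = 0.1836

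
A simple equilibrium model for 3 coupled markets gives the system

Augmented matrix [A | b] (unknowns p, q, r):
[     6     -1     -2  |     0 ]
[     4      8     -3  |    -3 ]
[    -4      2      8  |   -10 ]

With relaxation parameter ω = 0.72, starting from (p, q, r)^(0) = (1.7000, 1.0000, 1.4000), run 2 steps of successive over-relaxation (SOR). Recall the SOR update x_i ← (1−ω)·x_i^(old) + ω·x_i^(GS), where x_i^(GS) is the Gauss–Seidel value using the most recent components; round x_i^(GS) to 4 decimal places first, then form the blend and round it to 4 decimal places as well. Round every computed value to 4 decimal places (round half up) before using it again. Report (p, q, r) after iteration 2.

(0.2236, -0.3849, -0.8012)

Iteration 1:
  p: GS value = (0 - (-1)·1.0000 - (-2)·1.4000) / (6) = 0.6333;  p ← (1−ω)·1.7000 + ω·0.6333 = 0.9320
  q: GS value = (-3 - (4)·0.9320 - (-3)·1.4000) / (8) = -0.3160;  q ← (1−ω)·1.0000 + ω·-0.3160 = 0.0525
  r: GS value = (-10 - (-4)·0.9320 - (2)·0.0525) / (8) = -0.7971;  r ← (1−ω)·1.4000 + ω·-0.7971 = -0.1819
Iteration 2:
  p: GS value = (0 - (-1)·0.0525 - (-2)·-0.1819) / (6) = -0.0519;  p ← (1−ω)·0.9320 + ω·-0.0519 = 0.2236
  q: GS value = (-3 - (4)·0.2236 - (-3)·-0.1819) / (8) = -0.5550;  q ← (1−ω)·0.0525 + ω·-0.5550 = -0.3849
  r: GS value = (-10 - (-4)·0.2236 - (2)·-0.3849) / (8) = -1.0420;  r ← (1−ω)·-0.1819 + ω·-1.0420 = -0.8012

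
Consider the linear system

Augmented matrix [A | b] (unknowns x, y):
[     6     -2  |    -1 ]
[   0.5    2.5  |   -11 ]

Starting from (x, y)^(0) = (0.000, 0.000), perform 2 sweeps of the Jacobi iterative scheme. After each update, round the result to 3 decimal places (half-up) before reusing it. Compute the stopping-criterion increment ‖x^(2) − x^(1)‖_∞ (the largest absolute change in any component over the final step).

1.466

Iteration 1:
  x = (-1 - (-2)·0.000) / (6) = -0.167
  y = (-11 - (0.5)·0.000) / (2.5) = -4.400
Iteration 2:
  x = (-1 - (-2)·-4.400) / (6) = -1.633
  y = (-11 - (0.5)·-0.167) / (2.5) = -4.367
Change: (-1.466, 0.033) → max |·| = 1.466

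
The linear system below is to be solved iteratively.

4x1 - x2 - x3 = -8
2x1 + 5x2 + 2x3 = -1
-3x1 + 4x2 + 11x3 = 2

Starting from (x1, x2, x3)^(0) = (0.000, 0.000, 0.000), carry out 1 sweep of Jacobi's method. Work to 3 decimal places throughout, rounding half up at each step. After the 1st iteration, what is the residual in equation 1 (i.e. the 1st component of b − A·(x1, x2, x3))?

-0.018

Iteration 1:
  x1 = (-8 - (-1)·0.000 - (-1)·0.000) / (4) = -2.000
  x2 = (-1 - (2)·0.000 - (2)·0.000) / (5) = -0.200
  x3 = (2 - (-3)·0.000 - (4)·0.000) / (11) = 0.182
Residual b − A·x = (-0.018, 3.636, -5.202)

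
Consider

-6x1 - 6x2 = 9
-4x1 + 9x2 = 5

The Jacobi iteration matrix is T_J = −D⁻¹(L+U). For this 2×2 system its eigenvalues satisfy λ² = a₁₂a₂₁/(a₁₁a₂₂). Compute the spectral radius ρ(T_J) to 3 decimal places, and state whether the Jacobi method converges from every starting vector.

a₁₂a₂₁/(a₁₁a₂₂) = (-6)·(-4) / ((-6)·(9)) = -0.444444
ρ = √|-0.444444| = √0.444444 = 0.667
ρ < 1, so Jacobi converges

0.667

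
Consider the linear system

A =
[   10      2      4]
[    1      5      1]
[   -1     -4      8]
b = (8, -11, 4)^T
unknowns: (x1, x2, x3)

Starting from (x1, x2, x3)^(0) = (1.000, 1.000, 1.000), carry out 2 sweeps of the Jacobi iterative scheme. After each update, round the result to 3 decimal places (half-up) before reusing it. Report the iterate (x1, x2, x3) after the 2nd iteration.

(0.870, -2.465, -0.775)

Iteration 1:
  x1 = (8 - (2)·1.000 - (4)·1.000) / (10) = 0.200
  x2 = (-11 - (1)·1.000 - (1)·1.000) / (5) = -2.600
  x3 = (4 - (-1)·1.000 - (-4)·1.000) / (8) = 1.125
Iteration 2:
  x1 = (8 - (2)·-2.600 - (4)·1.125) / (10) = 0.870
  x2 = (-11 - (1)·0.200 - (1)·1.125) / (5) = -2.465
  x3 = (4 - (-1)·0.200 - (-4)·-2.600) / (8) = -0.775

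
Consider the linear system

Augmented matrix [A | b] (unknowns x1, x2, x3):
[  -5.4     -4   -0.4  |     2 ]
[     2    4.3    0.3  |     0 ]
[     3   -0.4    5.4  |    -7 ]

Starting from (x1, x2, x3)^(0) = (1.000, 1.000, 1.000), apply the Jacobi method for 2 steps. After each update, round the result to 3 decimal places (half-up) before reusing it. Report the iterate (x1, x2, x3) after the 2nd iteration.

(0.158, 0.675, -0.678)

Iteration 1:
  x1 = (2 - (-4)·1.000 - (-0.4)·1.000) / (-5.4) = -1.185
  x2 = (0 - (2)·1.000 - (0.3)·1.000) / (4.3) = -0.535
  x3 = (-7 - (3)·1.000 - (-0.4)·1.000) / (5.4) = -1.778
Iteration 2:
  x1 = (2 - (-4)·-0.535 - (-0.4)·-1.778) / (-5.4) = 0.158
  x2 = (0 - (2)·-1.185 - (0.3)·-1.778) / (4.3) = 0.675
  x3 = (-7 - (3)·-1.185 - (-0.4)·-0.535) / (5.4) = -0.678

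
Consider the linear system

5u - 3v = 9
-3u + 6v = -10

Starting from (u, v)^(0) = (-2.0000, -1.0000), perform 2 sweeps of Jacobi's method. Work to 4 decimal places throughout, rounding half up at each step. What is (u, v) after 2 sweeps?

(0.2000, -1.0667)

Iteration 1:
  u = (9 - (-3)·-1.0000) / (5) = 1.2000
  v = (-10 - (-3)·-2.0000) / (6) = -2.6667
Iteration 2:
  u = (9 - (-3)·-2.6667) / (5) = 0.2000
  v = (-10 - (-3)·1.2000) / (6) = -1.0667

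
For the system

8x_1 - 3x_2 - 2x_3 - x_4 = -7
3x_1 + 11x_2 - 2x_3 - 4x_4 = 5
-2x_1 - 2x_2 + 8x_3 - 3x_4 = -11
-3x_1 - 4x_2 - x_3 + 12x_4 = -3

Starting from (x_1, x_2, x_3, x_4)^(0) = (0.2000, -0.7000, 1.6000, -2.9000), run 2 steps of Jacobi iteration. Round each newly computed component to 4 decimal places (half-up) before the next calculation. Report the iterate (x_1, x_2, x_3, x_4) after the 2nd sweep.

Iteration 1:
  x_1 = (-7 - (-3)·-0.7000 - (-2)·1.6000 - (-1)·-2.9000) / (8) = -1.1000
  x_2 = (5 - (3)·0.2000 - (-2)·1.6000 - (-4)·-2.9000) / (11) = -0.3636
  x_3 = (-11 - (-2)·0.2000 - (-2)·-0.7000 - (-3)·-2.9000) / (8) = -2.5875
  x_4 = (-3 - (-3)·0.2000 - (-4)·-0.7000 - (-1)·1.6000) / (12) = -0.3000
Iteration 2:
  x_1 = (-7 - (-3)·-0.3636 - (-2)·-2.5875 - (-1)·-0.3000) / (8) = -1.6957
  x_2 = (5 - (3)·-1.1000 - (-2)·-2.5875 - (-4)·-0.3000) / (11) = 0.1750
  x_3 = (-11 - (-2)·-1.1000 - (-2)·-0.3636 - (-3)·-0.3000) / (8) = -1.8534
  x_4 = (-3 - (-3)·-1.1000 - (-4)·-0.3636 - (-1)·-2.5875) / (12) = -0.8618

(-1.6957, 0.1750, -1.8534, -0.8618)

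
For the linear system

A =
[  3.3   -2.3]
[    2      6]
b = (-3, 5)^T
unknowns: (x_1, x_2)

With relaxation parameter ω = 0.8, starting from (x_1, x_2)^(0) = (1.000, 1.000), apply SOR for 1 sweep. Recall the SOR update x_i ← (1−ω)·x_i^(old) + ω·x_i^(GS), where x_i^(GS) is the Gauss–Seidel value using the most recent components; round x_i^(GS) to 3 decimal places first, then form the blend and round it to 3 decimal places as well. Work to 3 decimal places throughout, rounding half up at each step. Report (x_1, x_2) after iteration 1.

Iteration 1:
  x_1: GS value = (-3 - (-2.3)·1.000) / (3.3) = -0.212;  x_1 ← (1−ω)·1.000 + ω·-0.212 = 0.030
  x_2: GS value = (5 - (2)·0.030) / (6) = 0.823;  x_2 ← (1−ω)·1.000 + ω·0.823 = 0.858

(0.030, 0.858)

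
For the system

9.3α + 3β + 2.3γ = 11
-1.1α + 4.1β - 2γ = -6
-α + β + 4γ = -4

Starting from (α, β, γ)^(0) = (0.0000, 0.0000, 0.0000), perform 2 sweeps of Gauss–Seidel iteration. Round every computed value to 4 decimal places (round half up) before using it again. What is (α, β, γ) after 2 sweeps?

Iteration 1:
  α = (11 - (3)·0.0000 - (2.3)·0.0000) / (9.3) = 1.1828
  β = (-6 - (-1.1)·1.1828 - (-2)·0.0000) / (4.1) = -1.1461
  γ = (-4 - (-1)·1.1828 - (1)·-1.1461) / (4) = -0.4178
Iteration 2:
  α = (11 - (3)·-1.1461 - (2.3)·-0.4178) / (9.3) = 1.6558
  β = (-6 - (-1.1)·1.6558 - (-2)·-0.4178) / (4.1) = -1.2230
  γ = (-4 - (-1)·1.6558 - (1)·-1.2230) / (4) = -0.2803

(1.6558, -1.2230, -0.2803)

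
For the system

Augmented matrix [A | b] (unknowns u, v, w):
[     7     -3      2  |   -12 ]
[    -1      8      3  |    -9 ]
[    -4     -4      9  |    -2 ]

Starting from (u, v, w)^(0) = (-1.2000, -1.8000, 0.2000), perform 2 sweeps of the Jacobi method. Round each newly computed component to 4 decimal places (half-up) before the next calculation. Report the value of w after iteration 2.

Iteration 1:
  u = (-12 - (-3)·-1.8000 - (2)·0.2000) / (7) = -2.5429
  v = (-9 - (-1)·-1.2000 - (3)·0.2000) / (8) = -1.3500
  w = (-2 - (-4)·-1.2000 - (-4)·-1.8000) / (9) = -1.5556
Iteration 2:
  u = (-12 - (-3)·-1.3500 - (2)·-1.5556) / (7) = -1.8484
  v = (-9 - (-1)·-2.5429 - (3)·-1.5556) / (8) = -0.8595
  w = (-2 - (-4)·-2.5429 - (-4)·-1.3500) / (9) = -1.9524

-1.9524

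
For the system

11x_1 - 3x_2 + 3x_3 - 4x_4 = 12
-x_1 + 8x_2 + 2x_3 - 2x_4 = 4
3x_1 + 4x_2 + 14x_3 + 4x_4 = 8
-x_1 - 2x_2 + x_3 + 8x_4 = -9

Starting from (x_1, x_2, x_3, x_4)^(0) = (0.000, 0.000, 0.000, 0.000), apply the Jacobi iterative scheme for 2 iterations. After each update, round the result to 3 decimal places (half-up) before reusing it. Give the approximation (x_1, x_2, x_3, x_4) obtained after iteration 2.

Iteration 1:
  x_1 = (12 - (-3)·0.000 - (3)·0.000 - (-4)·0.000) / (11) = 1.091
  x_2 = (4 - (-1)·0.000 - (2)·0.000 - (-2)·0.000) / (8) = 0.500
  x_3 = (8 - (3)·0.000 - (4)·0.000 - (4)·0.000) / (14) = 0.571
  x_4 = (-9 - (-1)·0.000 - (-2)·0.000 - (1)·0.000) / (8) = -1.125
Iteration 2:
  x_1 = (12 - (-3)·0.500 - (3)·0.571 - (-4)·-1.125) / (11) = 0.662
  x_2 = (4 - (-1)·1.091 - (2)·0.571 - (-2)·-1.125) / (8) = 0.212
  x_3 = (8 - (3)·1.091 - (4)·0.500 - (4)·-1.125) / (14) = 0.516
  x_4 = (-9 - (-1)·1.091 - (-2)·0.500 - (1)·0.571) / (8) = -0.935

(0.662, 0.212, 0.516, -0.935)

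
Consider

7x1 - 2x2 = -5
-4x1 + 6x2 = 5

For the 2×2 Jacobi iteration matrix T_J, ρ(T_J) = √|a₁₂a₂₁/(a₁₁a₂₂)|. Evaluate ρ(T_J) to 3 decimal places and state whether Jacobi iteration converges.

a₁₂a₂₁/(a₁₁a₂₂) = (-2)·(-4) / ((7)·(6)) = 0.190476
ρ = √|0.190476| = √0.190476 = 0.436
ρ < 1, so Jacobi converges

0.436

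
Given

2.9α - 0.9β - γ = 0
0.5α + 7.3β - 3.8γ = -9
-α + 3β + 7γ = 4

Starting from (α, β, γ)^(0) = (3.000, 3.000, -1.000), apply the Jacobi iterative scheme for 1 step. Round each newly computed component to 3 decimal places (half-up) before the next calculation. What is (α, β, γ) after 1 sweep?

Iteration 1:
  α = (0 - (-0.9)·3.000 - (-1)·-1.000) / (2.9) = 0.586
  β = (-9 - (0.5)·3.000 - (-3.8)·-1.000) / (7.3) = -1.959
  γ = (4 - (-1)·3.000 - (3)·3.000) / (7) = -0.286

(0.586, -1.959, -0.286)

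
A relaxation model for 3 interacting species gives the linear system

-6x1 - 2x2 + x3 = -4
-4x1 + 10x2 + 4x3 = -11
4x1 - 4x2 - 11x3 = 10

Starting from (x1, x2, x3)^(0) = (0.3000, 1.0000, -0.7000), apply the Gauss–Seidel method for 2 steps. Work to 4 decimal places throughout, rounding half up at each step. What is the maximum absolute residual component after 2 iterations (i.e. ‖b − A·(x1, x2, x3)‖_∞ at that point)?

Iteration 1:
  x1 = (-4 - (-2)·1.0000 - (1)·-0.7000) / (-6) = 0.2167
  x2 = (-11 - (-4)·0.2167 - (4)·-0.7000) / (10) = -0.7333
  x3 = (10 - (4)·0.2167 - (-4)·-0.7333) / (-11) = -0.5636
Iteration 2:
  x1 = (-4 - (-2)·-0.7333 - (1)·-0.5636) / (-6) = 0.8172
  x2 = (-11 - (-4)·0.8172 - (4)·-0.5636) / (10) = -0.5477
  x3 = (10 - (4)·0.8172 - (-4)·-0.5477) / (-11) = -0.4128
Residual b − A·x = (0.2206, -0.6030, -0.0004); ∞-norm = 0.6030

0.6030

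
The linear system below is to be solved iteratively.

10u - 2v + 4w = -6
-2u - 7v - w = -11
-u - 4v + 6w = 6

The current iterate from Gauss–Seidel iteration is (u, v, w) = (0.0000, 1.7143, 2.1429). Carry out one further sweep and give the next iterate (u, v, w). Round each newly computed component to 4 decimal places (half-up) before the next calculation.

One sweep:
  u = (-6 - (-2)·1.7143 - (4)·2.1429) / (10) = -1.1143
  v = (-11 - (-2)·-1.1143 - (-1)·2.1429) / (-7) = 1.5837
  w = (6 - (-1)·-1.1143 - (-4)·1.5837) / (6) = 1.8701

(-1.1143, 1.5837, 1.8701)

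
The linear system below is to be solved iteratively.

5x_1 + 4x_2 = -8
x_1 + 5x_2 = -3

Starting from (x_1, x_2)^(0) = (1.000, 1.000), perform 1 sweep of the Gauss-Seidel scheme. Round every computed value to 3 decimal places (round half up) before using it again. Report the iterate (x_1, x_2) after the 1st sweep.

(-2.400, -0.120)

Iteration 1:
  x_1 = (-8 - (4)·1.000) / (5) = -2.400
  x_2 = (-3 - (1)·-2.400) / (5) = -0.120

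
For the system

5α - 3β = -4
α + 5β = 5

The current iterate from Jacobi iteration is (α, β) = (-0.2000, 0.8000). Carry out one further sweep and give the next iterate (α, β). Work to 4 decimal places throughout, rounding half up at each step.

(-0.3200, 1.0400)

One sweep:
  α = (-4 - (-3)·0.8000) / (5) = -0.3200
  β = (5 - (1)·-0.2000) / (5) = 1.0400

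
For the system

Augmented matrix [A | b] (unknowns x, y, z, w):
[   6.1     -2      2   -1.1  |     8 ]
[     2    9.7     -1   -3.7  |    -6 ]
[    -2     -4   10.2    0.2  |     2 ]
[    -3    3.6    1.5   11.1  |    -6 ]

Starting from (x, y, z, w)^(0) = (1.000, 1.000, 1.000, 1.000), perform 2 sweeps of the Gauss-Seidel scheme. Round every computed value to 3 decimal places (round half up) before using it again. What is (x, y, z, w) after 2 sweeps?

(1.063, -0.820, 0.084, 0.001)

Iteration 1:
  x = (8 - (-2)·1.000 - (2)·1.000 - (-1.1)·1.000) / (6.1) = 1.492
  y = (-6 - (2)·1.492 - (-1)·1.000 - (-3.7)·1.000) / (9.7) = -0.442
  z = (2 - (-2)·1.492 - (-4)·-0.442 - (0.2)·1.000) / (10.2) = 0.296
  w = (-6 - (-3)·1.492 - (3.6)·-0.442 - (1.5)·0.296) / (11.1) = -0.034
Iteration 2:
  x = (8 - (-2)·-0.442 - (2)·0.296 - (-1.1)·-0.034) / (6.1) = 1.063
  y = (-6 - (2)·1.063 - (-1)·0.296 - (-3.7)·-0.034) / (9.7) = -0.820
  z = (2 - (-2)·1.063 - (-4)·-0.820 - (0.2)·-0.034) / (10.2) = 0.084
  w = (-6 - (-3)·1.063 - (3.6)·-0.820 - (1.5)·0.084) / (11.1) = 0.001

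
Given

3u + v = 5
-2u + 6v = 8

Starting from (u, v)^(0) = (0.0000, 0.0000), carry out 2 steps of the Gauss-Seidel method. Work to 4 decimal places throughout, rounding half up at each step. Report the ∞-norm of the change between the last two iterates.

Iteration 1:
  u = (5 - (1)·0.0000) / (3) = 1.6667
  v = (8 - (-2)·1.6667) / (6) = 1.8889
Iteration 2:
  u = (5 - (1)·1.8889) / (3) = 1.0370
  v = (8 - (-2)·1.0370) / (6) = 1.6790
Change: (-0.6297, -0.2099) → max |·| = 0.6297

0.6297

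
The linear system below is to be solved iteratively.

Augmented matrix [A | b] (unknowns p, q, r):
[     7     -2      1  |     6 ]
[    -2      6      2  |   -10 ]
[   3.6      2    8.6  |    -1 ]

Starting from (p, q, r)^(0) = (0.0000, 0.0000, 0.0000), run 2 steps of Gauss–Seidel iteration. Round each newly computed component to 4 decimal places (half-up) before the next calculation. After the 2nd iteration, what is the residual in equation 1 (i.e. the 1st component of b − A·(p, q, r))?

Iteration 1:
  p = (6 - (-2)·0.0000 - (1)·0.0000) / (7) = 0.8571
  q = (-10 - (-2)·0.8571 - (2)·0.0000) / (6) = -1.3810
  r = (-1 - (3.6)·0.8571 - (2)·-1.3810) / (8.6) = -0.1539
Iteration 2:
  p = (6 - (-2)·-1.3810 - (1)·-0.1539) / (7) = 0.4846
  q = (-10 - (-2)·0.4846 - (2)·-0.1539) / (6) = -1.4538
  r = (-1 - (3.6)·0.4846 - (2)·-1.4538) / (8.6) = 0.0190
Residual b − A·x = (-0.3188, -0.3460, -0.0004)

-0.3188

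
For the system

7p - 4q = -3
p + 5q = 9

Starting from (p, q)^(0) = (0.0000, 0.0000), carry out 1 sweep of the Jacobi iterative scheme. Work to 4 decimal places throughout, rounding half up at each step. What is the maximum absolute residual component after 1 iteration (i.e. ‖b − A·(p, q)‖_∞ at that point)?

7.2002

Iteration 1:
  p = (-3 - (-4)·0.0000) / (7) = -0.4286
  q = (9 - (1)·0.0000) / (5) = 1.8000
Residual b − A·x = (7.2002, 0.4286); ∞-norm = 7.2002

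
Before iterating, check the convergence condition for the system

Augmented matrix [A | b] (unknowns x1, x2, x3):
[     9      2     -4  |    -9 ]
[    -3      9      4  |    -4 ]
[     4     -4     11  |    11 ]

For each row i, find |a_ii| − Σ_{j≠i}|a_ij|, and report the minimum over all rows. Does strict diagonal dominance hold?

row 1: |9| − (2+4) = 3
row 2: |9| − (3+4) = 2
row 3: |11| − (4+4) = 3
minimum over rows = 2 → strictly diagonally dominant (convergence guaranteed)

2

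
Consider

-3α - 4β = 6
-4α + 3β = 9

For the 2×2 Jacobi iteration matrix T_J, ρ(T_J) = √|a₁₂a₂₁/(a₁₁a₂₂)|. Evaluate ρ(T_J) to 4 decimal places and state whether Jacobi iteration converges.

a₁₂a₂₁/(a₁₁a₂₂) = (-4)·(-4) / ((-3)·(3)) = -1.777778
ρ = √|-1.777778| = √1.777778 = 1.3333
ρ > 1, so Jacobi diverges

1.3333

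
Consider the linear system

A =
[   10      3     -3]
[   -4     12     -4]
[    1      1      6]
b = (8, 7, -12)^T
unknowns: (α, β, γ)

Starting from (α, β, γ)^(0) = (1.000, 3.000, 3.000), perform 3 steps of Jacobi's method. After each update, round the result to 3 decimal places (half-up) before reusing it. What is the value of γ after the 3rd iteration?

Iteration 1:
  α = (8 - (3)·3.000 - (-3)·3.000) / (10) = 0.800
  β = (7 - (-4)·1.000 - (-4)·3.000) / (12) = 1.917
  γ = (-12 - (1)·1.000 - (1)·3.000) / (6) = -2.667
Iteration 2:
  α = (8 - (3)·1.917 - (-3)·-2.667) / (10) = -0.575
  β = (7 - (-4)·0.800 - (-4)·-2.667) / (12) = -0.039
  γ = (-12 - (1)·0.800 - (1)·1.917) / (6) = -2.453
Iteration 3:
  α = (8 - (3)·-0.039 - (-3)·-2.453) / (10) = 0.076
  β = (7 - (-4)·-0.575 - (-4)·-2.453) / (12) = -0.426
  γ = (-12 - (1)·-0.575 - (1)·-0.039) / (6) = -1.898

-1.898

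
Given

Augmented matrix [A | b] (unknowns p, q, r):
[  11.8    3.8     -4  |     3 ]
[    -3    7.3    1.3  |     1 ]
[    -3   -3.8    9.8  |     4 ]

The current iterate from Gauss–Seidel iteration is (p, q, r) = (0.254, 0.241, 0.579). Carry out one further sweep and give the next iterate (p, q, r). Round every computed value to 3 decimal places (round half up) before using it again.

(0.373, 0.187, 0.595)

One sweep:
  p = (3 - (3.8)·0.241 - (-4)·0.579) / (11.8) = 0.373
  q = (1 - (-3)·0.373 - (1.3)·0.579) / (7.3) = 0.187
  r = (4 - (-3)·0.373 - (-3.8)·0.187) / (9.8) = 0.595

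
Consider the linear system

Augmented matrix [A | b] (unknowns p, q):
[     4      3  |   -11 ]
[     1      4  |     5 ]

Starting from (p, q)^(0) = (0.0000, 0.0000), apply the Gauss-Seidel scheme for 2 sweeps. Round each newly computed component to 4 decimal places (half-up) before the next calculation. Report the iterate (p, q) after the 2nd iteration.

(-4.2031, 2.3008)

Iteration 1:
  p = (-11 - (3)·0.0000) / (4) = -2.7500
  q = (5 - (1)·-2.7500) / (4) = 1.9375
Iteration 2:
  p = (-11 - (3)·1.9375) / (4) = -4.2031
  q = (5 - (1)·-4.2031) / (4) = 2.3008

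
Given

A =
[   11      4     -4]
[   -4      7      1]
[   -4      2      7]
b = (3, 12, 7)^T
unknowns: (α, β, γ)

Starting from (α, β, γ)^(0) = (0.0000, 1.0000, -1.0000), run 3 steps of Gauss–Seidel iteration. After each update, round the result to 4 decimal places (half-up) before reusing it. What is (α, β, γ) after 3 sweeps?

Iteration 1:
  α = (3 - (4)·1.0000 - (-4)·-1.0000) / (11) = -0.4545
  β = (12 - (-4)·-0.4545 - (1)·-1.0000) / (7) = 1.5974
  γ = (7 - (-4)·-0.4545 - (2)·1.5974) / (7) = 0.2839
Iteration 2:
  α = (3 - (4)·1.5974 - (-4)·0.2839) / (11) = -0.2049
  β = (12 - (-4)·-0.2049 - (1)·0.2839) / (7) = 1.5566
  γ = (7 - (-4)·-0.2049 - (2)·1.5566) / (7) = 0.4382
Iteration 3:
  α = (3 - (4)·1.5566 - (-4)·0.4382) / (11) = -0.1340
  β = (12 - (-4)·-0.1340 - (1)·0.4382) / (7) = 1.5751
  γ = (7 - (-4)·-0.1340 - (2)·1.5751) / (7) = 0.4734

(-0.1340, 1.5751, 0.4734)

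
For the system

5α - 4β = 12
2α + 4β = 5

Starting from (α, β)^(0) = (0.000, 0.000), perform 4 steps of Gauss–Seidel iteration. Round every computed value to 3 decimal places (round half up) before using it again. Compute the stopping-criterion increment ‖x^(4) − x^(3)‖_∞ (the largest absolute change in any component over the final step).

0.006

Iteration 1:
  α = (12 - (-4)·0.000) / (5) = 2.400
  β = (5 - (2)·2.400) / (4) = 0.050
Iteration 2:
  α = (12 - (-4)·0.050) / (5) = 2.440
  β = (5 - (2)·2.440) / (4) = 0.030
Iteration 3:
  α = (12 - (-4)·0.030) / (5) = 2.424
  β = (5 - (2)·2.424) / (4) = 0.038
Iteration 4:
  α = (12 - (-4)·0.038) / (5) = 2.430
  β = (5 - (2)·2.430) / (4) = 0.035
Change: (0.006, -0.003) → max |·| = 0.006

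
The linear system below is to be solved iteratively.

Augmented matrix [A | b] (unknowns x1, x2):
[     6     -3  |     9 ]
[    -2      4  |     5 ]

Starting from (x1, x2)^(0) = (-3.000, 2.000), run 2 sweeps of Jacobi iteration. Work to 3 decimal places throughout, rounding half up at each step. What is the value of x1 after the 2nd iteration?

Iteration 1:
  x1 = (9 - (-3)·2.000) / (6) = 2.500
  x2 = (5 - (-2)·-3.000) / (4) = -0.250
Iteration 2:
  x1 = (9 - (-3)·-0.250) / (6) = 1.375
  x2 = (5 - (-2)·2.500) / (4) = 2.500

1.375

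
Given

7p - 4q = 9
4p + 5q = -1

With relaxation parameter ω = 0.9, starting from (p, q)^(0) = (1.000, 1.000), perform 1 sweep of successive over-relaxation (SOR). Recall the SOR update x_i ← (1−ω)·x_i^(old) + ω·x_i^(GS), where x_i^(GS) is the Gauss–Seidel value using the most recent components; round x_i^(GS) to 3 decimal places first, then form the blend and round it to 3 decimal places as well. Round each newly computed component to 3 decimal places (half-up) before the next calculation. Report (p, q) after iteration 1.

(1.771, -1.355)

Iteration 1:
  p: GS value = (9 - (-4)·1.000) / (7) = 1.857;  p ← (1−ω)·1.000 + ω·1.857 = 1.771
  q: GS value = (-1 - (4)·1.771) / (5) = -1.617;  q ← (1−ω)·1.000 + ω·-1.617 = -1.355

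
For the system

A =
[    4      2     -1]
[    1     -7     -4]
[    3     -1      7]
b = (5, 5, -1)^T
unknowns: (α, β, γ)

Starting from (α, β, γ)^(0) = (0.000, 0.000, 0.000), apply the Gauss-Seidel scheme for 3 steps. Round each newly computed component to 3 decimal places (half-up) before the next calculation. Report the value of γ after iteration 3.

Iteration 1:
  α = (5 - (2)·0.000 - (-1)·0.000) / (4) = 1.250
  β = (5 - (1)·1.250 - (-4)·0.000) / (-7) = -0.536
  γ = (-1 - (3)·1.250 - (-1)·-0.536) / (7) = -0.755
Iteration 2:
  α = (5 - (2)·-0.536 - (-1)·-0.755) / (4) = 1.329
  β = (5 - (1)·1.329 - (-4)·-0.755) / (-7) = -0.093
  γ = (-1 - (3)·1.329 - (-1)·-0.093) / (7) = -0.726
Iteration 3:
  α = (5 - (2)·-0.093 - (-1)·-0.726) / (4) = 1.115
  β = (5 - (1)·1.115 - (-4)·-0.726) / (-7) = -0.140
  γ = (-1 - (3)·1.115 - (-1)·-0.140) / (7) = -0.641

-0.641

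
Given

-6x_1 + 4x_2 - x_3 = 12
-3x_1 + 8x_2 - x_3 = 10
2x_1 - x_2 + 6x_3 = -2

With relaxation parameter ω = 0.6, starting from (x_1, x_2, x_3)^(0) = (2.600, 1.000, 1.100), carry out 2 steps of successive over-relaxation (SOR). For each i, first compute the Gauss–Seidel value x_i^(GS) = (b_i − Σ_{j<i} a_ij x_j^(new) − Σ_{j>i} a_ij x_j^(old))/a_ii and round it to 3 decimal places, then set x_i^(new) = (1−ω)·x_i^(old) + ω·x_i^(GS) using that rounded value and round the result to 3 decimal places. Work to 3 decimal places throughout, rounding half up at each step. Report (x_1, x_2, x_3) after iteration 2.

Iteration 1:
  x_1: GS value = (12 - (4)·1.000 - (-1)·1.100) / (-6) = -1.517;  x_1 ← (1−ω)·2.600 + ω·-1.517 = 0.130
  x_2: GS value = (10 - (-3)·0.130 - (-1)·1.100) / (8) = 1.436;  x_2 ← (1−ω)·1.000 + ω·1.436 = 1.262
  x_3: GS value = (-2 - (2)·0.130 - (-1)·1.262) / (6) = -0.166;  x_3 ← (1−ω)·1.100 + ω·-0.166 = 0.340
Iteration 2:
  x_1: GS value = (12 - (4)·1.262 - (-1)·0.340) / (-6) = -1.215;  x_1 ← (1−ω)·0.130 + ω·-1.215 = -0.677
  x_2: GS value = (10 - (-3)·-0.677 - (-1)·0.340) / (8) = 1.039;  x_2 ← (1−ω)·1.262 + ω·1.039 = 1.128
  x_3: GS value = (-2 - (2)·-0.677 - (-1)·1.128) / (6) = 0.080;  x_3 ← (1−ω)·0.340 + ω·0.080 = 0.184

(-0.677, 1.128, 0.184)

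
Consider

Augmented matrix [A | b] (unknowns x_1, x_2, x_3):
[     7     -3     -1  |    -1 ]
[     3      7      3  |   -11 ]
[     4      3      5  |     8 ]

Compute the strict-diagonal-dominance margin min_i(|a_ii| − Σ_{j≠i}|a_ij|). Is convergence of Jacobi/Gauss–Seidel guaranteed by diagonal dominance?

-2

row 1: |7| − (3+1) = 3
row 2: |7| − (3+3) = 1
row 3: |5| − (4+3) = -2
minimum over rows = -2 → not strictly diagonally dominant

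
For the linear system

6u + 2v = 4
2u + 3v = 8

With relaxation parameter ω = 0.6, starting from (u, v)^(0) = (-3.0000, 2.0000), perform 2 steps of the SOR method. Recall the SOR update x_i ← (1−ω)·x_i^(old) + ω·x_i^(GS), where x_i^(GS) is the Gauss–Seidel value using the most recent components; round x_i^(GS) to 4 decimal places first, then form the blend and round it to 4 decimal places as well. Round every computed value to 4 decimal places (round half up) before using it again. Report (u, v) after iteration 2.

Iteration 1:
  u: GS value = (4 - (2)·2.0000) / (6) = 0.0000;  u ← (1−ω)·-3.0000 + ω·0.0000 = -1.2000
  v: GS value = (8 - (2)·-1.2000) / (3) = 3.4667;  v ← (1−ω)·2.0000 + ω·3.4667 = 2.8800
Iteration 2:
  u: GS value = (4 - (2)·2.8800) / (6) = -0.2933;  u ← (1−ω)·-1.2000 + ω·-0.2933 = -0.6560
  v: GS value = (8 - (2)·-0.6560) / (3) = 3.1040;  v ← (1−ω)·2.8800 + ω·3.1040 = 3.0144

(-0.6560, 3.0144)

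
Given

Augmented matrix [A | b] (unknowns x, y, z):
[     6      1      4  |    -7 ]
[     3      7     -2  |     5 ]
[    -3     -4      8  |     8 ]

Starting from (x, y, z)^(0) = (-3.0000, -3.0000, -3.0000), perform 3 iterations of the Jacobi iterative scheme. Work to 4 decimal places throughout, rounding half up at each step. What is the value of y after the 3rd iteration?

Iteration 1:
  x = (-7 - (1)·-3.0000 - (4)·-3.0000) / (6) = 1.3333
  y = (5 - (3)·-3.0000 - (-2)·-3.0000) / (7) = 1.1429
  z = (8 - (-3)·-3.0000 - (-4)·-3.0000) / (8) = -1.6250
Iteration 2:
  x = (-7 - (1)·1.1429 - (4)·-1.6250) / (6) = -0.2738
  y = (5 - (3)·1.3333 - (-2)·-1.6250) / (7) = -0.3214
  z = (8 - (-3)·1.3333 - (-4)·1.1429) / (8) = 2.0714
Iteration 3:
  x = (-7 - (1)·-0.3214 - (4)·2.0714) / (6) = -2.4940
  y = (5 - (3)·-0.2738 - (-2)·2.0714) / (7) = 1.4235
  z = (8 - (-3)·-0.2738 - (-4)·-0.3214) / (8) = 0.7366

1.4235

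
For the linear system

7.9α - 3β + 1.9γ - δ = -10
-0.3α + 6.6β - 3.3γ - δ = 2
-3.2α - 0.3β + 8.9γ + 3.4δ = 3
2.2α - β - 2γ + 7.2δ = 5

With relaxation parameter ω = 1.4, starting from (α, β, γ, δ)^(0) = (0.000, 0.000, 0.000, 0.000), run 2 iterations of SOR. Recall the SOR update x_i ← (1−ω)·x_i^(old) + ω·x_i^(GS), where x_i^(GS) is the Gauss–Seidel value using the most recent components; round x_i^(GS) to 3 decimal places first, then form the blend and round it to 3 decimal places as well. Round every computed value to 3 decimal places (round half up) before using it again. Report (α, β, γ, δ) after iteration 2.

(-0.471, 0.332, -0.461, 0.406)

Iteration 1:
  α: GS value = (-10 - (-3)·0.000 - (1.9)·0.000 - (-1)·0.000) / (7.9) = -1.266;  α ← (1−ω)·0.000 + ω·-1.266 = -1.772
  β: GS value = (2 - (-0.3)·-1.772 - (-3.3)·0.000 - (-1)·0.000) / (6.6) = 0.222;  β ← (1−ω)·0.000 + ω·0.222 = 0.311
  γ: GS value = (3 - (-3.2)·-1.772 - (-0.3)·0.311 - (3.4)·0.000) / (8.9) = -0.290;  γ ← (1−ω)·0.000 + ω·-0.290 = -0.406
  δ: GS value = (5 - (2.2)·-1.772 - (-1)·0.311 - (-2)·-0.406) / (7.2) = 1.166;  δ ← (1−ω)·0.000 + ω·1.166 = 1.632
Iteration 2:
  α: GS value = (-10 - (-3)·0.311 - (1.9)·-0.406 - (-1)·1.632) / (7.9) = -0.843;  α ← (1−ω)·-1.772 + ω·-0.843 = -0.471
  β: GS value = (2 - (-0.3)·-0.471 - (-3.3)·-0.406 - (-1)·1.632) / (6.6) = 0.326;  β ← (1−ω)·0.311 + ω·0.326 = 0.332
  γ: GS value = (3 - (-3.2)·-0.471 - (-0.3)·0.332 - (3.4)·1.632) / (8.9) = -0.445;  γ ← (1−ω)·-0.406 + ω·-0.445 = -0.461
  δ: GS value = (5 - (2.2)·-0.471 - (-1)·0.332 - (-2)·-0.461) / (7.2) = 0.756;  δ ← (1−ω)·1.632 + ω·0.756 = 0.406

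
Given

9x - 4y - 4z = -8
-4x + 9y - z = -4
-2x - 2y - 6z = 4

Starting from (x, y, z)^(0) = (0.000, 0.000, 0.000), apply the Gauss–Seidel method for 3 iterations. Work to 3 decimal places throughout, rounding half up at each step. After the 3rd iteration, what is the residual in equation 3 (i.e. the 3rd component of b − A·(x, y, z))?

-0.002

Iteration 1:
  x = (-8 - (-4)·0.000 - (-4)·0.000) / (9) = -0.889
  y = (-4 - (-4)·-0.889 - (-1)·0.000) / (9) = -0.840
  z = (4 - (-2)·-0.889 - (-2)·-0.840) / (-6) = -0.090
Iteration 2:
  x = (-8 - (-4)·-0.840 - (-4)·-0.090) / (9) = -1.302
  y = (-4 - (-4)·-1.302 - (-1)·-0.090) / (9) = -1.033
  z = (4 - (-2)·-1.302 - (-2)·-1.033) / (-6) = 0.112
Iteration 3:
  x = (-8 - (-4)·-1.033 - (-4)·0.112) / (9) = -1.298
  y = (-4 - (-4)·-1.298 - (-1)·0.112) / (9) = -1.009
  z = (4 - (-2)·-1.298 - (-2)·-1.009) / (-6) = 0.102
Residual b − A·x = (0.054, -0.009, -0.002)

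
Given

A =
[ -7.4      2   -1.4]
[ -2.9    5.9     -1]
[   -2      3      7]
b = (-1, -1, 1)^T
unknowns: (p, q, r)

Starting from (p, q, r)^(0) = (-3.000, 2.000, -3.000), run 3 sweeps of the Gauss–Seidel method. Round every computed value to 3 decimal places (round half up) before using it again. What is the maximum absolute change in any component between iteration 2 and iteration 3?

Iteration 1:
  p = (-1 - (2)·2.000 - (-1.4)·-3.000) / (-7.4) = 1.243
  q = (-1 - (-2.9)·1.243 - (-1)·-3.000) / (5.9) = -0.067
  r = (1 - (-2)·1.243 - (3)·-0.067) / (7) = 0.527
Iteration 2:
  p = (-1 - (2)·-0.067 - (-1.4)·0.527) / (-7.4) = 0.017
  q = (-1 - (-2.9)·0.017 - (-1)·0.527) / (5.9) = -0.072
  r = (1 - (-2)·0.017 - (3)·-0.072) / (7) = 0.179
Iteration 3:
  p = (-1 - (2)·-0.072 - (-1.4)·0.179) / (-7.4) = 0.082
  q = (-1 - (-2.9)·0.082 - (-1)·0.179) / (5.9) = -0.099
  r = (1 - (-2)·0.082 - (3)·-0.099) / (7) = 0.209
Change: (0.065, -0.027, 0.030) → max |·| = 0.065

0.065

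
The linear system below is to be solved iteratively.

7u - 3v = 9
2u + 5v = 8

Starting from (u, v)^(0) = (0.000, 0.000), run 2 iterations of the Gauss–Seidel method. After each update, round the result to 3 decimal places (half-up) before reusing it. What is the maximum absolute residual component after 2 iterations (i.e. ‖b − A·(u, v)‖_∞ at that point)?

0.557

Iteration 1:
  u = (9 - (-3)·0.000) / (7) = 1.286
  v = (8 - (2)·1.286) / (5) = 1.086
Iteration 2:
  u = (9 - (-3)·1.086) / (7) = 1.751
  v = (8 - (2)·1.751) / (5) = 0.900
Residual b − A·x = (-0.557, -0.002); ∞-norm = 0.557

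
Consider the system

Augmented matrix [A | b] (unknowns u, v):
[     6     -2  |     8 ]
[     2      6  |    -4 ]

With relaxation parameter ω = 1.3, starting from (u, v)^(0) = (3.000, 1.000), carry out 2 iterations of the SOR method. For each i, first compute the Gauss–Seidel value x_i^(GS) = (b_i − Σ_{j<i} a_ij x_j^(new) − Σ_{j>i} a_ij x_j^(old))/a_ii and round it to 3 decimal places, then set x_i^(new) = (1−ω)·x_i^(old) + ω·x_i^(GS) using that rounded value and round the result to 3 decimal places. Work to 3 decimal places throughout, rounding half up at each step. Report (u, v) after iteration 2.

Iteration 1:
  u: GS value = (8 - (-2)·1.000) / (6) = 1.667;  u ← (1−ω)·3.000 + ω·1.667 = 1.267
  v: GS value = (-4 - (2)·1.267) / (6) = -1.089;  v ← (1−ω)·1.000 + ω·-1.089 = -1.716
Iteration 2:
  u: GS value = (8 - (-2)·-1.716) / (6) = 0.761;  u ← (1−ω)·1.267 + ω·0.761 = 0.609
  v: GS value = (-4 - (2)·0.609) / (6) = -0.870;  v ← (1−ω)·-1.716 + ω·-0.870 = -0.616

(0.609, -0.616)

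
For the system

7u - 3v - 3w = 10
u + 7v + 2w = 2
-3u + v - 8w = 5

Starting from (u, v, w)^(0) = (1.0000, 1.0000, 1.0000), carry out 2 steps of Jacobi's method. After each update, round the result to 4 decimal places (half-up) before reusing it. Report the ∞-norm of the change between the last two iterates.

Iteration 1:
  u = (10 - (-3)·1.0000 - (-3)·1.0000) / (7) = 2.2857
  v = (2 - (1)·1.0000 - (2)·1.0000) / (7) = -0.1429
  w = (5 - (-3)·1.0000 - (1)·1.0000) / (-8) = -0.8750
Iteration 2:
  u = (10 - (-3)·-0.1429 - (-3)·-0.8750) / (7) = 0.9923
  v = (2 - (1)·2.2857 - (2)·-0.8750) / (7) = 0.2092
  w = (5 - (-3)·2.2857 - (1)·-0.1429) / (-8) = -1.5000
Change: (-1.2934, 0.3521, -0.6250) → max |·| = 1.2934

1.2934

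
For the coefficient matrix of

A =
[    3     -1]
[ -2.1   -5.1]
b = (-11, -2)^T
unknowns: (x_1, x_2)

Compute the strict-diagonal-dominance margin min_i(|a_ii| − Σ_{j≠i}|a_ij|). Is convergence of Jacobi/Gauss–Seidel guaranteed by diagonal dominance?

2

row 1: |3| − (1) = 2
row 2: |-5.1| − (2.1) = 3
minimum over rows = 2 → strictly diagonally dominant (convergence guaranteed)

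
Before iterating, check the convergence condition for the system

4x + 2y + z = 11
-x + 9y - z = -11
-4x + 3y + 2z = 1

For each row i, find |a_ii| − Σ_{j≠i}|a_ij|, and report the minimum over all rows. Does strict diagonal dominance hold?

-5

row 1: |4| − (2+1) = 1
row 2: |9| − (1+1) = 7
row 3: |2| − (4+3) = -5
minimum over rows = -5 → not strictly diagonally dominant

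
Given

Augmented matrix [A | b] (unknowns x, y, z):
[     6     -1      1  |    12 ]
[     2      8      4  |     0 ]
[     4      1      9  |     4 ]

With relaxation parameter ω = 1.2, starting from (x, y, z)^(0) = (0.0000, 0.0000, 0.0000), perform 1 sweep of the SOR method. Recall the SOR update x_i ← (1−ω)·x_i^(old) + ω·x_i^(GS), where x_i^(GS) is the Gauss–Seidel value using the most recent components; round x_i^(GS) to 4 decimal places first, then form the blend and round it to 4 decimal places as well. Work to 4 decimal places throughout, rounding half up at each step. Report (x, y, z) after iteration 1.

(2.4000, -0.7200, -0.6506)

Iteration 1:
  x: GS value = (12 - (-1)·0.0000 - (1)·0.0000) / (6) = 2.0000;  x ← (1−ω)·0.0000 + ω·2.0000 = 2.4000
  y: GS value = (0 - (2)·2.4000 - (4)·0.0000) / (8) = -0.6000;  y ← (1−ω)·0.0000 + ω·-0.6000 = -0.7200
  z: GS value = (4 - (4)·2.4000 - (1)·-0.7200) / (9) = -0.5422;  z ← (1−ω)·0.0000 + ω·-0.5422 = -0.6506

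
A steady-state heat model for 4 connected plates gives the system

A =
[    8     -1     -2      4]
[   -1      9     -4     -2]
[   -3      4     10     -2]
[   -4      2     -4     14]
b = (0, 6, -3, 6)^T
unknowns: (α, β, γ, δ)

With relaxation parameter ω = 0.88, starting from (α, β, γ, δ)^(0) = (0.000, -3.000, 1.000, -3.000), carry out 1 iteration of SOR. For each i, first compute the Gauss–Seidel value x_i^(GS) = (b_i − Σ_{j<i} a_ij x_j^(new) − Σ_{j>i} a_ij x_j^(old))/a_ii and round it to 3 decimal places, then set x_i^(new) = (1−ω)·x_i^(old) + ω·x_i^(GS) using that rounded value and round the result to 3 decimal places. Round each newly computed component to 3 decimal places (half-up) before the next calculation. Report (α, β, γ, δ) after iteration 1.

Iteration 1:
  α: GS value = (0 - (-1)·-3.000 - (-2)·1.000 - (4)·-3.000) / (8) = 1.375;  α ← (1−ω)·0.000 + ω·1.375 = 1.210
  β: GS value = (6 - (-1)·1.210 - (-4)·1.000 - (-2)·-3.000) / (9) = 0.579;  β ← (1−ω)·-3.000 + ω·0.579 = 0.150
  γ: GS value = (-3 - (-3)·1.210 - (4)·0.150 - (-2)·-3.000) / (10) = -0.597;  γ ← (1−ω)·1.000 + ω·-0.597 = -0.405
  δ: GS value = (6 - (-4)·1.210 - (2)·0.150 - (-4)·-0.405) / (14) = 0.637;  δ ← (1−ω)·-3.000 + ω·0.637 = 0.201

(1.210, 0.150, -0.405, 0.201)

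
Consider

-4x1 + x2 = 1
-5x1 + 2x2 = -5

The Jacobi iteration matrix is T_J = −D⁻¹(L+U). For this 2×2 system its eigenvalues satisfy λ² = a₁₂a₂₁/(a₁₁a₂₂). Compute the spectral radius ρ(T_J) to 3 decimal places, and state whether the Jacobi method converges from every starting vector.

a₁₂a₂₁/(a₁₁a₂₂) = (1)·(-5) / ((-4)·(2)) = 0.625000
ρ = √|0.625000| = √0.625000 = 0.791
ρ < 1, so Jacobi converges

0.791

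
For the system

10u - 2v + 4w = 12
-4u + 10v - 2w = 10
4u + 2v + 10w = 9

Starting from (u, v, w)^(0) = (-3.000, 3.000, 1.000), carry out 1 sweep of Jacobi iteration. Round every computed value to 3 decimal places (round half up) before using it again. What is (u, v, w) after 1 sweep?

Iteration 1:
  u = (12 - (-2)·3.000 - (4)·1.000) / (10) = 1.400
  v = (10 - (-4)·-3.000 - (-2)·1.000) / (10) = 0.000
  w = (9 - (4)·-3.000 - (2)·3.000) / (10) = 1.500

(1.400, 0.000, 1.500)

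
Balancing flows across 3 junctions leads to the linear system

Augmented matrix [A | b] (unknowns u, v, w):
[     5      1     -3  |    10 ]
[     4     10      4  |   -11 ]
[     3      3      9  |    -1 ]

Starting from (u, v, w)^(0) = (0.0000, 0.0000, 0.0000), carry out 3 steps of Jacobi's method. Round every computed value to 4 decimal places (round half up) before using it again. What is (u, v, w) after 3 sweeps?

(2.1245, -1.7969, -0.2103)

Iteration 1:
  u = (10 - (1)·0.0000 - (-3)·0.0000) / (5) = 2.0000
  v = (-11 - (4)·0.0000 - (4)·0.0000) / (10) = -1.1000
  w = (-1 - (3)·0.0000 - (3)·0.0000) / (9) = -0.1111
Iteration 2:
  u = (10 - (1)·-1.1000 - (-3)·-0.1111) / (5) = 2.1533
  v = (-11 - (4)·2.0000 - (4)·-0.1111) / (10) = -1.8556
  w = (-1 - (3)·2.0000 - (3)·-1.1000) / (9) = -0.4111
Iteration 3:
  u = (10 - (1)·-1.8556 - (-3)·-0.4111) / (5) = 2.1245
  v = (-11 - (4)·2.1533 - (4)·-0.4111) / (10) = -1.7969
  w = (-1 - (3)·2.1533 - (3)·-1.8556) / (9) = -0.2103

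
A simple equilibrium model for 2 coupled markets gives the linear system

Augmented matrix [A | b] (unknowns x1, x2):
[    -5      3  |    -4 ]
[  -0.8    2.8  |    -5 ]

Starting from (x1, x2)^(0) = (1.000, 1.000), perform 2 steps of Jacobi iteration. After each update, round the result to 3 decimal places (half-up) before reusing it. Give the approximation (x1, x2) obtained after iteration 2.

Iteration 1:
  x1 = (-4 - (3)·1.000) / (-5) = 1.400
  x2 = (-5 - (-0.8)·1.000) / (2.8) = -1.500
Iteration 2:
  x1 = (-4 - (3)·-1.500) / (-5) = -0.100
  x2 = (-5 - (-0.8)·1.400) / (2.8) = -1.386

(-0.100, -1.386)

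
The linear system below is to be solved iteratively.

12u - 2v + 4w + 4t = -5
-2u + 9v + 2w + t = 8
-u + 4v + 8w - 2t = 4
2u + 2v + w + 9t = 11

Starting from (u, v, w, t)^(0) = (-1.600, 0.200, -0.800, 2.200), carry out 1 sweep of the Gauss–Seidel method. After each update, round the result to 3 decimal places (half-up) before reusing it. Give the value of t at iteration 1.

Iteration 1:
  u = (-5 - (-2)·0.200 - (4)·-0.800 - (4)·2.200) / (12) = -0.850
  v = (8 - (-2)·-0.850 - (2)·-0.800 - (1)·2.200) / (9) = 0.633
  w = (4 - (-1)·-0.850 - (4)·0.633 - (-2)·2.200) / (8) = 0.627
  t = (11 - (2)·-0.850 - (2)·0.633 - (1)·0.627) / (9) = 1.201

1.201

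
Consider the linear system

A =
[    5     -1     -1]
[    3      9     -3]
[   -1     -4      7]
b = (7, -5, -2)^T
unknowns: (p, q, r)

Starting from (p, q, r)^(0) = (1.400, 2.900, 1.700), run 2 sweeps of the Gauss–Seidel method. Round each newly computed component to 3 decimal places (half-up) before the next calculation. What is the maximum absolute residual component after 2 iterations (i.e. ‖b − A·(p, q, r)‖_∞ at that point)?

1.025

Iteration 1:
  p = (7 - (-1)·2.900 - (-1)·1.700) / (5) = 2.320
  q = (-5 - (3)·2.320 - (-3)·1.700) / (9) = -0.762
  r = (-2 - (-1)·2.320 - (-4)·-0.762) / (7) = -0.390
Iteration 2:
  p = (7 - (-1)·-0.762 - (-1)·-0.390) / (5) = 1.170
  q = (-5 - (3)·1.170 - (-3)·-0.390) / (9) = -1.076
  r = (-2 - (-1)·1.170 - (-4)·-1.076) / (7) = -0.733
Residual b − A·x = (-0.659, -1.025, -0.003); ∞-norm = 1.025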